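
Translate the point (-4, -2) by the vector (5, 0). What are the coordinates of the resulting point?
(1, -2)

Translation by (5, 0):
x' = -4 + 5 = 1
y' = -2 + 0 = -2
Homogeneous matrix: [[1, 0, 5], [0, 1, 0], [0, 0, 1]]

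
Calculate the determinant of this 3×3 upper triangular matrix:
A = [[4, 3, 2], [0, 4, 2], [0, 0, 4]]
64

The determinant of a triangular matrix is the product of its diagonal entries (the off-diagonal entries above the diagonal do not affect it).
det(A) = (4) * (4) * (4) = 64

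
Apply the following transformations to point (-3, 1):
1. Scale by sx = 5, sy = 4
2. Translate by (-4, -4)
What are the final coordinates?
(-19, 0)

Step 1: Scale (-3, 1) by (sx, sy) = (5, 4) → (-15, 4)
Step 2: Translate by (-4, -4) → (-19, 0)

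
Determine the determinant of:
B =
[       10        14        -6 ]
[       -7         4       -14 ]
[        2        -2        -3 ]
det(B) = -1122

Expand along row 0 (cofactor expansion): det(B) = a*(e*i - f*h) - b*(d*i - f*g) + c*(d*h - e*g), where the 3×3 is [[a, b, c], [d, e, f], [g, h, i]].
Minor M_00 = (4)*(-3) - (-14)*(-2) = -12 - 28 = -40.
Minor M_01 = (-7)*(-3) - (-14)*(2) = 21 + 28 = 49.
Minor M_02 = (-7)*(-2) - (4)*(2) = 14 - 8 = 6.
det(B) = (10)*(-40) - (14)*(49) + (-6)*(6) = -400 - 686 - 36 = -1122.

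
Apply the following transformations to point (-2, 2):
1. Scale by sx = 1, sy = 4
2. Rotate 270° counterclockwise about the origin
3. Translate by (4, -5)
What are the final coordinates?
(12, -3)

Step 1: Scale → (-2, 8)
Step 2: Rotate 270° → (8, 2)
Step 3: Translate → (12, -3)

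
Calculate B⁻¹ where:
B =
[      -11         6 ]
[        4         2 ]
det(B) = -46
B⁻¹ =
[    -1/23      3/23 ]
[     2/23     11/46 ]

For a 2×2 matrix B = [[a, b], [c, d]] with det(B) ≠ 0, B⁻¹ = (1/det(B)) * [[d, -b], [-c, a]].
det(B) = (-11)*(2) - (6)*(4) = -22 - 24 = -46.
B⁻¹ = (1/-46) * [[2, -6], [-4, -11]].
Dividing each entry by -46 and reducing:
B⁻¹ =
[    -1/23      3/23 ]
[     2/23     11/46 ]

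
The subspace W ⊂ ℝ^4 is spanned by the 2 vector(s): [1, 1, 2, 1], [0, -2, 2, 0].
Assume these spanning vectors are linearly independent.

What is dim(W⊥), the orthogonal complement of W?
dim(W⊥) = 2

For any subspace W of ℝ^n, dim(W) + dim(W⊥) = n (the whole-space dimension).
Here the given 2 vectors are linearly independent, so dim(W) = 2.
Thus dim(W⊥) = n - dim(W) = 4 - 2 = 2.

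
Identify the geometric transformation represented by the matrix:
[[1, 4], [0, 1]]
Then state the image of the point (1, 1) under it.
horizontal shear with factor 4; image of (1, 1) is (5, 1)

The matrix [[1, k], [0, 1]] sends (x, y) to (x + 4y, y), leaving the y-coordinate fixed: a horizontal shear.
The matrix [[1, 4], [0, 1]] represents: horizontal shear with factor 4.
Applying it to (1, 1): [1·1 + 4·1, 0·1 + 1·1] = (5, 1).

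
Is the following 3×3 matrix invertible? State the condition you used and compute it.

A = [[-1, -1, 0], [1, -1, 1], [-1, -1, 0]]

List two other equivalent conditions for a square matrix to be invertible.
No, not invertible; det(A) = 0 (two rows are equal, so the rows are linearly dependent). Equivalent conditions (failing for this A): rank(A) < 3; Ax = 0 has non-trivial solutions; 0 is an eigenvalue; the columns are linearly dependent.

To check invertibility, compute det(A).
In this matrix, row 0 and the last row are identical, so one row is a scalar multiple of another and the rows are linearly dependent.
A matrix with linearly dependent rows has det = 0 and is not invertible.
Equivalent failed conditions:
- rank(A) < 3.
- Ax = 0 has non-trivial solutions.
- 0 is an eigenvalue.
- The columns are linearly dependent.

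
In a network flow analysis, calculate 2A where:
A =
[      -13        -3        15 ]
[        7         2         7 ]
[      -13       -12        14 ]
2A =
[      -26        -6        30 ]
[       14         4        14 ]
[      -26       -24        28 ]

Scalar multiplication is elementwise: (2A)[i][j] = 2 * A[i][j].
  (2A)[0][0] = 2 * (-13) = -26
  (2A)[0][1] = 2 * (-3) = -6
  (2A)[0][2] = 2 * (15) = 30
  (2A)[1][0] = 2 * (7) = 14
  (2A)[1][1] = 2 * (2) = 4
  (2A)[1][2] = 2 * (7) = 14
  (2A)[2][0] = 2 * (-13) = -26
  (2A)[2][1] = 2 * (-12) = -24
  (2A)[2][2] = 2 * (14) = 28
2A =
[      -26        -6        30 ]
[       14         4        14 ]
[      -26       -24        28 ]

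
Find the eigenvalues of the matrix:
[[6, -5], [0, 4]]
λ = 4 and λ = 6

Characteristic equation: det(A - λI) = 0
λ² - (trace)λ + (det) = 0
λ² - (10)λ + (24) = 0
λ² - 10λ + 24 = 0
Solving: λ = 4, 6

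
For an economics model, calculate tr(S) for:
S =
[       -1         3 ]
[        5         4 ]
tr(S) = -1 + 4 = 3

The trace of a square matrix is the sum of its diagonal entries.
Diagonal entries of S: S[0][0] = -1, S[1][1] = 4.
tr(S) = -1 + 4 = 3.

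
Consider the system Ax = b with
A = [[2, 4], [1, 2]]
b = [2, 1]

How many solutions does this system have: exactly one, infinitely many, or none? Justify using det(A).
Infinitely many solutions

det(A) = (2)*(2) - (4)*(1) = 0, so A is singular (column 2 is 2 times column 1).
b = [2, 1] = 1 * column 1 of A, so b lies in the column space of A.
A singular matrix whose right-hand side is in its column space gives a 1-parameter family of solutions — infinitely many.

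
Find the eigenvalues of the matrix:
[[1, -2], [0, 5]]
λ = 1 and λ = 5

Characteristic equation: det(A - λI) = 0
λ² - (trace)λ + (det) = 0
λ² - (6)λ + (5) = 0
λ² - 6λ + 5 = 0
Solving: λ = 1, 5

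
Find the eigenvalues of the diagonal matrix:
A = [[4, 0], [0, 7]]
λ₁ = 4, λ₂ = 7

The characteristic polynomial of A is det(A - λI) = (4 - λ)(7 - λ) = 0.
The roots are λ = 4 and λ = 7, so the eigenvalues are the diagonal entries.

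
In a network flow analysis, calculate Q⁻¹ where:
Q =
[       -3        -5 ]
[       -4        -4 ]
det(Q) = -8
Q⁻¹ =
[      1/2      -5/8 ]
[     -1/2       3/8 ]

For a 2×2 matrix Q = [[a, b], [c, d]] with det(Q) ≠ 0, Q⁻¹ = (1/det(Q)) * [[d, -b], [-c, a]].
det(Q) = (-3)*(-4) - (-5)*(-4) = 12 - 20 = -8.
Q⁻¹ = (1/-8) * [[-4, 5], [4, -3]].
Dividing each entry by -8 and reducing:
Q⁻¹ =
[      1/2      -5/8 ]
[     -1/2       3/8 ]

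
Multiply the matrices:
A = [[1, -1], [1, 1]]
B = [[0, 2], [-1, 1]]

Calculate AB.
[[1, 1], [-1, 3]]

Each entry (i,j) of AB = sum over k of A[i][k]*B[k][j].
(AB)[0][0] = (1)*(0) + (-1)*(-1) = 1
(AB)[0][1] = (1)*(2) + (-1)*(1) = 1
(AB)[1][0] = (1)*(0) + (1)*(-1) = -1
(AB)[1][1] = (1)*(2) + (1)*(1) = 3
AB = [[1, 1], [-1, 3]]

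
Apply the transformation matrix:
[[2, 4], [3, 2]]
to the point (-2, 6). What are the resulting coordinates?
(20, 6)

Matrix multiplication:
[[2, 4], [3, 2]] × [-2, 6]ᵀ
= [2×-2 + 4×6, 3×-2 + 2×6]ᵀ
= [20.0000, 6.0000]ᵀ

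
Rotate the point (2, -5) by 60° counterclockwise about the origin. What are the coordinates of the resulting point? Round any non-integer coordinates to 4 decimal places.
(5.3301, -0.7679)

Rotation matrix R(θ) = [[cos θ, -sin θ], [sin θ, cos θ]]; for θ = 60°:
R = [[1/2, -√3/2], [√3/2, 1/2]]
Result: R × [2, -5]ᵀ = [1/2·2 + (-√3/2)·-5, √3/2·2 + (1/2)·-5]ᵀ = (5.3301, -0.7679)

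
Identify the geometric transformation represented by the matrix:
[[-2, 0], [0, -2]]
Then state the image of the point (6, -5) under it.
uniform scaling by factor -2; image of (6, -5) is (-12, 10)

This is a diagonal matrix with equal entries -2, so it scales both axes by the same factor -2.
The matrix [[-2, 0], [0, -2]] represents: uniform scaling by factor -2.
Applying it to (6, -5): [-2·6 + 0·-5, 0·6 + -2·-5] = (-12, 10).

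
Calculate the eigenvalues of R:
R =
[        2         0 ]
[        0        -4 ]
λ = -4, 2

Solve det(R - λI) = 0. For a 2×2 matrix the characteristic equation is λ² - (trace)λ + det = 0.
trace(R) = a + d = 2 - 4 = -2.
det(R) = a*d - b*c = (2)*(-4) - (0)*(0) = -8 - 0 = -8.
Characteristic equation: λ² - (-2)λ + (-8) = 0.
Discriminant = (-2)² - 4*(-8) = 4 + 32 = 36.
λ = (-2 ± √36) / 2 = (-2 ± 6) / 2 = -4, 2.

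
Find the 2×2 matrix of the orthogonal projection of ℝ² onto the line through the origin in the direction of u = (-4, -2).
[[4/5, 2/5], [2/5, 1/5]]

The orthogonal projection onto the line spanned by a nonzero vector u = (a, b) has matrix P = (u uᵀ) / (uᵀ u) = (1/(a² + b²)) · [[a², ab], [ab, b²]].
Here u = (-4, -2), so a² + b² = 16 + 4 = 20.
P = (1/20) · [[16, 8], [8, 4]] = [[4/5, 2/5], [2/5, 1/5]].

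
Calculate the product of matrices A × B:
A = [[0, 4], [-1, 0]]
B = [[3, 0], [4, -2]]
[[16, -8], [-3, 0]]

Matrix multiplication:
C[0][0] = 0×3 + 4×4 = 16
C[0][1] = 0×0 + 4×-2 = -8
C[1][0] = -1×3 + 0×4 = -3
C[1][1] = -1×0 + 0×-2 = 0
Result: [[16, -8], [-3, 0]]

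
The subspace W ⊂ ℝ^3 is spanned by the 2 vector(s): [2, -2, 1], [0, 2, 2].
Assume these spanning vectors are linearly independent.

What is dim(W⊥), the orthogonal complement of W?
dim(W⊥) = 1

For any subspace W of ℝ^n, dim(W) + dim(W⊥) = n (the whole-space dimension).
Here the given 2 vectors are linearly independent, so dim(W) = 2.
Thus dim(W⊥) = n - dim(W) = 3 - 2 = 1.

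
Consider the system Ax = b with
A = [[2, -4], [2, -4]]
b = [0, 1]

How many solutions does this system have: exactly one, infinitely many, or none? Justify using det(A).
No solution

det(A) = (2)*(-4) - (-4)*(2) = 0, so A is singular.
The column space of A is span(column 1) = span([2, 2]).
b = [0, 1] is not a scalar multiple of column 1, so b ∉ column space and the system is inconsistent — no solution.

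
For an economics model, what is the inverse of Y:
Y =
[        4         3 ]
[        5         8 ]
det(Y) = 17
Y⁻¹ =
[     8/17     -3/17 ]
[    -5/17      4/17 ]

For a 2×2 matrix Y = [[a, b], [c, d]] with det(Y) ≠ 0, Y⁻¹ = (1/det(Y)) * [[d, -b], [-c, a]].
det(Y) = (4)*(8) - (3)*(5) = 32 - 15 = 17.
Y⁻¹ = (1/17) * [[8, -3], [-5, 4]].
Dividing each entry by 17 and reducing:
Y⁻¹ =
[     8/17     -3/17 ]
[    -5/17      4/17 ]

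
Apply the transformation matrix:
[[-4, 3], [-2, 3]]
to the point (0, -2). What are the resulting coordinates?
(-6, -6)

Matrix multiplication:
[[-4, 3], [-2, 3]] × [0, -2]ᵀ
= [-4×0 + 3×-2, -2×0 + 3×-2]ᵀ
= [-6.0000, -6.0000]ᵀ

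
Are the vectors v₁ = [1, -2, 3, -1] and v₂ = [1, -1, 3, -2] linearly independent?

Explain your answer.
Yes, linearly independent

Two vectors are linearly dependent iff one is a scalar multiple of the other.
No single scalar k satisfies v₂ = k·v₁ (the ratios of corresponding entries disagree), so v₁ and v₂ are linearly independent.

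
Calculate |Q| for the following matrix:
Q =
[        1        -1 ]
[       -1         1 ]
det(Q) = 0

For a 2×2 matrix [[a, b], [c, d]], det = a*d - b*c.
det(Q) = (1)*(1) - (-1)*(-1) = 1 - 1 = 0.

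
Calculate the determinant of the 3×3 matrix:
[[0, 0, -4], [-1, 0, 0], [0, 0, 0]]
0

Expansion along first row:
det = 0·det([[0,0],[0,0]]) - 0·det([[-1,0],[0,0]]) + -4·det([[-1,0],[0,0]])
    = 0·(0·0 - 0·0) - 0·(-1·0 - 0·0) + -4·(-1·0 - 0·0)
    = 0·0 - 0·0 + -4·0
    = 0 + 0 + 0 = 0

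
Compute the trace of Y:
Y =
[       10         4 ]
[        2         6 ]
tr(Y) = 10 + 6 = 16

The trace of a square matrix is the sum of its diagonal entries.
Diagonal entries of Y: Y[0][0] = 10, Y[1][1] = 6.
tr(Y) = 10 + 6 = 16.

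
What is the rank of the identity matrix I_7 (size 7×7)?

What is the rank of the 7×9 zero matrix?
rank(I_7) = 7, rank(0) = 0

The identity I_7 has 7 columns that are the standard basis vectors e_1, …, e_7. These are linearly independent, so all 7 columns are pivots and rank(I_7) = 7.
The 7×9 zero matrix has every entry zero, so every row is the zero row and there are no pivots; rank(0) = 0.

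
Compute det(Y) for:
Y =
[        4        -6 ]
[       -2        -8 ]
det(Y) = -44

For a 2×2 matrix [[a, b], [c, d]], det = a*d - b*c.
det(Y) = (4)*(-8) - (-6)*(-2) = -32 - 12 = -44.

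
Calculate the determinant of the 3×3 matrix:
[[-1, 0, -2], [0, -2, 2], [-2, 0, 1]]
10

Expansion along first row:
det = -1·det([[-2,2],[0,1]]) - 0·det([[0,2],[-2,1]]) + -2·det([[0,-2],[-2,0]])
    = -1·(-2·1 - 2·0) - 0·(0·1 - 2·-2) + -2·(0·0 - -2·-2)
    = -1·-2 - 0·4 + -2·-4
    = 2 + 0 + 8 = 10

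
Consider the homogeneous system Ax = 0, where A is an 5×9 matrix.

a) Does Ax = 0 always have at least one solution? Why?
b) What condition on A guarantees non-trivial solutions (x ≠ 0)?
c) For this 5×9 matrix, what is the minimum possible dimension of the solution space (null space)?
a) Yes, x = 0 is always a solution. b) When A has linearly dependent columns (rank < n). c) Minimum nullity = 4.

a) x = 0 satisfies A·0 = 0, so the zero vector is always a solution.
b) Non-trivial solutions exist iff the columns of A are linearly dependent, equivalently rank(A) < n (the number of columns).
c) By rank-nullity, rank(A) + nullity(A) = n = 9. Since A has only 5 rows, rank(A) ≤ 5, so nullity(A) ≥ 9 - 5 = 4.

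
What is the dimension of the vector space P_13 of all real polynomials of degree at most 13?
Dimension = 14

A polynomial of degree at most 13 can be written as a₀ + a₁x + a₂x² + … + a_13x^13, with 14 free coefficients a₀, …, a_13.
The set {1, x, x², …, x^13} is a basis: it spans P_13 (every such polynomial is a linear combination of these) and is linearly independent (a polynomial is zero iff all its coefficients are zero).
Therefore dim(P_13) = 13 + 1 = 14.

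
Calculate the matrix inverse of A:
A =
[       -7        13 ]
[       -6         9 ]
det(A) = 15
A⁻¹ =
[      3/5    -13/15 ]
[      2/5     -7/15 ]

For a 2×2 matrix A = [[a, b], [c, d]] with det(A) ≠ 0, A⁻¹ = (1/det(A)) * [[d, -b], [-c, a]].
det(A) = (-7)*(9) - (13)*(-6) = -63 + 78 = 15.
A⁻¹ = (1/15) * [[9, -13], [6, -7]].
Dividing each entry by 15 and reducing:
A⁻¹ =
[      3/5    -13/15 ]
[      2/5     -7/15 ]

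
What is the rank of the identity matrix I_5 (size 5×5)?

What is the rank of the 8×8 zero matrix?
rank(I_5) = 5, rank(0) = 0

The identity I_5 has 5 columns that are the standard basis vectors e_1, …, e_5. These are linearly independent, so all 5 columns are pivots and rank(I_5) = 5.
The 8×8 zero matrix has every entry zero, so every row is the zero row and there are no pivots; rank(0) = 0.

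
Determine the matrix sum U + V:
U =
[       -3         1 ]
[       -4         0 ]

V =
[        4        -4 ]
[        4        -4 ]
U + V =
[        1        -3 ]
[        0        -4 ]

Matrix addition is elementwise: (U+V)[i][j] = U[i][j] + V[i][j].
  (U+V)[0][0] = (-3) + (4) = 1
  (U+V)[0][1] = (1) + (-4) = -3
  (U+V)[1][0] = (-4) + (4) = 0
  (U+V)[1][1] = (0) + (-4) = -4
U + V =
[        1        -3 ]
[        0        -4 ]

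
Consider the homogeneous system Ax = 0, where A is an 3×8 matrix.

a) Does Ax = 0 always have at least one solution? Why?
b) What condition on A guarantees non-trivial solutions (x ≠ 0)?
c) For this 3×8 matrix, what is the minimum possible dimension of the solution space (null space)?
a) Yes, x = 0 is always a solution. b) When A has linearly dependent columns (rank < n). c) Minimum nullity = 5.

a) x = 0 satisfies A·0 = 0, so the zero vector is always a solution.
b) Non-trivial solutions exist iff the columns of A are linearly dependent, equivalently rank(A) < n (the number of columns).
c) By rank-nullity, rank(A) + nullity(A) = n = 8. Since A has only 3 rows, rank(A) ≤ 3, so nullity(A) ≥ 8 - 3 = 5.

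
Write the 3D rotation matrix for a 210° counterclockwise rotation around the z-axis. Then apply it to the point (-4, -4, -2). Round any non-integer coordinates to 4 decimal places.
R = [[-√3/2, 1/2, 0], [-1/2, -√3/2, 0], [0, 0, 1]]; R·(-4, -4, -2) = (1.4641, 5.4641, -2.0000)

Rotation matrix for 210° around z-axis:
cos(210°) = -√3/2, sin(210°) = -1/2
R = [[-√3/2, 1/2, 0], [-1/2, -√3/2, 0], [0, 0, 1]]
Apply to (-4, -4, -2): R·[-4, -4, -2]ᵀ = (1.4641, 5.4641, -2.0000)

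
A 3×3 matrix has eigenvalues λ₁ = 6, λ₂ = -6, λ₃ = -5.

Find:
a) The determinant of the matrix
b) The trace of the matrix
det = 180, trace = -5

Two standard eigenvalue identities:
- det(A) equals the product of the eigenvalues (counted with multiplicity).
- trace(A) equals the sum of the eigenvalues.
det(A) = (6)*(-6)*(-5) = 180.
trace(A) = 6 - 6 - 5 = -5.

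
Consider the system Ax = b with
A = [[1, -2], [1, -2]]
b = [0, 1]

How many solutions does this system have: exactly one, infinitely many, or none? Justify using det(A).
No solution

det(A) = (1)*(-2) - (-2)*(1) = 0, so A is singular.
The column space of A is span(column 1) = span([1, 1]).
b = [0, 1] is not a scalar multiple of column 1, so b ∉ column space and the system is inconsistent — no solution.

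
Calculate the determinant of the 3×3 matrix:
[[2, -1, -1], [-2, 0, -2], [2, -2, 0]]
-8

Expansion along first row:
det = 2·det([[0,-2],[-2,0]]) - -1·det([[-2,-2],[2,0]]) + -1·det([[-2,0],[2,-2]])
    = 2·(0·0 - -2·-2) - -1·(-2·0 - -2·2) + -1·(-2·-2 - 0·2)
    = 2·-4 - -1·4 + -1·4
    = -8 + 4 + -4 = -8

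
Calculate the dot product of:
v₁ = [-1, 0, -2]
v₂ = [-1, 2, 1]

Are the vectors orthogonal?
-1, No

The dot product is the sum of products of corresponding components.
v₁·v₂ = (-1)*(-1) + (0)*(2) + (-2)*(1) = 1 + 0 - 2 = -1.
Two vectors are orthogonal iff their dot product is 0; here the dot product is -1, so the vectors are not orthogonal.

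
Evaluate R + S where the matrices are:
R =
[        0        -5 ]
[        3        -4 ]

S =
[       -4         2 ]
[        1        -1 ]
R + S =
[       -4        -3 ]
[        4        -5 ]

Matrix addition is elementwise: (R+S)[i][j] = R[i][j] + S[i][j].
  (R+S)[0][0] = (0) + (-4) = -4
  (R+S)[0][1] = (-5) + (2) = -3
  (R+S)[1][0] = (3) + (1) = 4
  (R+S)[1][1] = (-4) + (-1) = -5
R + S =
[       -4        -3 ]
[        4        -5 ]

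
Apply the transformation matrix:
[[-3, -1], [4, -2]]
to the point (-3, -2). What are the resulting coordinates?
(11, -8)

Matrix multiplication:
[[-3, -1], [4, -2]] × [-3, -2]ᵀ
= [-3×-3 + -1×-2, 4×-3 + -2×-2]ᵀ
= [11.0000, -8.0000]ᵀ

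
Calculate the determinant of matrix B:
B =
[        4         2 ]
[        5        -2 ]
det(B) = -18

For a 2×2 matrix [[a, b], [c, d]], det = a*d - b*c.
det(B) = (4)*(-2) - (2)*(5) = -8 - 10 = -18.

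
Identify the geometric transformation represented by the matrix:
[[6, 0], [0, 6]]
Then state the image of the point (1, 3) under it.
uniform scaling by factor 6; image of (1, 3) is (6, 18)

This is a diagonal matrix with equal entries 6, so it scales both axes by the same factor 6.
The matrix [[6, 0], [0, 6]] represents: uniform scaling by factor 6.
Applying it to (1, 3): [6·1 + 0·3, 0·1 + 6·3] = (6, 18).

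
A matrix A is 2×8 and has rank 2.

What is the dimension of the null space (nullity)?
6

The rank-nullity theorem for an m×n matrix states:
rank(A) + nullity(A) = n (the number of columns).
Here n = 8 and rank(A) = 2, so nullity(A) = 8 - 2 = 6.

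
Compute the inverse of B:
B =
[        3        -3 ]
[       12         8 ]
det(B) = 60
B⁻¹ =
[     2/15      1/20 ]
[     -1/5      1/20 ]

For a 2×2 matrix B = [[a, b], [c, d]] with det(B) ≠ 0, B⁻¹ = (1/det(B)) * [[d, -b], [-c, a]].
det(B) = (3)*(8) - (-3)*(12) = 24 + 36 = 60.
B⁻¹ = (1/60) * [[8, 3], [-12, 3]].
Dividing each entry by 60 and reducing:
B⁻¹ =
[     2/15      1/20 ]
[     -1/5      1/20 ]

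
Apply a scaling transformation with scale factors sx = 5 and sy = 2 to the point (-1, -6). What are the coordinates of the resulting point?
(-5, -12)

Scaling matrix:
[[5, 0], [0, 2]]
Result: (-1 × 5, -6 × 2) = (-5, -12)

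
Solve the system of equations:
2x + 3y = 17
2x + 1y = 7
x = 1, y = 5

Use elimination (row reduction):
Equation 1: 2x + 3y = 17.
Equation 2: 2x + 1y = 7.
Multiply Eq1 by 2 and Eq2 by 2: 4x + 6y = 34;  4x + 2y = 14.
Subtract: (-4)y = -20, so y = 5.
Back-substitute into Eq1: 2x + 3*(5) = 17, so x = 1.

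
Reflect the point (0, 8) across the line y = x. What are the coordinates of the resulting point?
(8, 0)

Reflection across line y = x: (0, 8) → (8, 0)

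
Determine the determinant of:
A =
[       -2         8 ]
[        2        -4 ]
det(A) = -8

For a 2×2 matrix [[a, b], [c, d]], det = a*d - b*c.
det(A) = (-2)*(-4) - (8)*(2) = 8 - 16 = -8.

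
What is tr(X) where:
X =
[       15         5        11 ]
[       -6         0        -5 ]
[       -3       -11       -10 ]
tr(X) = 15 + 0 - 10 = 5

The trace of a square matrix is the sum of its diagonal entries.
Diagonal entries of X: X[0][0] = 15, X[1][1] = 0, X[2][2] = -10.
tr(X) = 15 + 0 - 10 = 5.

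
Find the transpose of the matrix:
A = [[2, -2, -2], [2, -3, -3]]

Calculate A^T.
[[2, 2], [-2, -3], [-2, -3]]

The transpose sends entry (i,j) to (j,i); rows become columns.
Row 0 of A: [2, -2, -2] -> column 0 of A^T.
Row 1 of A: [2, -3, -3] -> column 1 of A^T.
A^T = [[2, 2], [-2, -3], [-2, -3]]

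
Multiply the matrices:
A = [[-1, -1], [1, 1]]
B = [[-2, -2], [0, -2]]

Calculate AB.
[[2, 4], [-2, -4]]

Each entry (i,j) of AB = sum over k of A[i][k]*B[k][j].
(AB)[0][0] = (-1)*(-2) + (-1)*(0) = 2
(AB)[0][1] = (-1)*(-2) + (-1)*(-2) = 4
(AB)[1][0] = (1)*(-2) + (1)*(0) = -2
(AB)[1][1] = (1)*(-2) + (1)*(-2) = -4
AB = [[2, 4], [-2, -4]]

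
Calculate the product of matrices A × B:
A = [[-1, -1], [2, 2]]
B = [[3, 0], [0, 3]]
[[-3, -3], [6, 6]]

Matrix multiplication:
C[0][0] = -1×3 + -1×0 = -3
C[0][1] = -1×0 + -1×3 = -3
C[1][0] = 2×3 + 2×0 = 6
C[1][1] = 2×0 + 2×3 = 6
Result: [[-3, -3], [6, 6]]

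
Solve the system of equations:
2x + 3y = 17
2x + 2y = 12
x = 1, y = 5

Use elimination (row reduction):
Equation 1: 2x + 3y = 17.
Equation 2: 2x + 2y = 12.
Multiply Eq1 by 2 and Eq2 by 2: 4x + 6y = 34;  4x + 4y = 24.
Subtract: (-2)y = -10, so y = 5.
Back-substitute into Eq1: 2x + 3*(5) = 17, so x = 1.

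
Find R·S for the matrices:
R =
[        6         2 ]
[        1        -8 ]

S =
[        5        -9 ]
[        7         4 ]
RS =
[       44       -46 ]
[      -51       -41 ]

Matrix multiplication: (RS)[i][j] = sum over k of R[i][k] * S[k][j].
  (RS)[0][0] = (6)*(5) + (2)*(7) = 44
  (RS)[0][1] = (6)*(-9) + (2)*(4) = -46
  (RS)[1][0] = (1)*(5) + (-8)*(7) = -51
  (RS)[1][1] = (1)*(-9) + (-8)*(4) = -41
RS =
[       44       -46 ]
[      -51       -41 ]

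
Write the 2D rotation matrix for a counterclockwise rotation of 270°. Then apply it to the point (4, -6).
R = [[0, 1], [-1, 0]]; R·(4, -6) = (-6, -4)

Rotation matrix formula: R(θ) = [[cos θ, -sin θ], [sin θ, cos θ]]
For θ = 270°:
cos(270°) = 0
sin(270°) = -1
R = [[0, 1], [-1, 0]]
Apply to (4, -6): [0·4 + (1)·-6, -1·4 + 0·-6] = (-6, -4)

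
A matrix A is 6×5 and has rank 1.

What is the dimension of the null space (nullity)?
4

The rank-nullity theorem for an m×n matrix states:
rank(A) + nullity(A) = n (the number of columns).
Here n = 5 and rank(A) = 1, so nullity(A) = 5 - 1 = 4.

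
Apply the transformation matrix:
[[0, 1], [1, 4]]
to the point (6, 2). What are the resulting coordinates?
(2, 14)

Matrix multiplication:
[[0, 1], [1, 4]] × [6, 2]ᵀ
= [0×6 + 1×2, 1×6 + 4×2]ᵀ
= [2.0000, 14.0000]ᵀ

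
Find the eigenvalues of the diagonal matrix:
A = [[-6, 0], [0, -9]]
λ₁ = -6, λ₂ = -9

The characteristic polynomial of A is det(A - λI) = (-6 - λ)(-9 - λ) = 0.
The roots are λ = -6 and λ = -9, so the eigenvalues are the diagonal entries.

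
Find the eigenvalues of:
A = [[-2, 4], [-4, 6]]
λ = 2, 2

Solve det(A - λI) = 0. For a 2×2 matrix this is λ² - (trace)λ + det = 0.
trace(A) = -2 + 6 = 4.
det(A) = (-2)*(6) - (4)*(-4) = -12 + 16 = 4.
Characteristic equation: λ² - (4)λ + (4) = 0.
Discriminant: (4)² - 4*(4) = 16 - 16 = 0.
Roots: λ = (4 ± √0) / 2 = 2, 2.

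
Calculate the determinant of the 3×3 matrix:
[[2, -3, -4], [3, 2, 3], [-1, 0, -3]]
-38

Expansion along first row:
det = 2·det([[2,3],[0,-3]]) - -3·det([[3,3],[-1,-3]]) + -4·det([[3,2],[-1,0]])
    = 2·(2·-3 - 3·0) - -3·(3·-3 - 3·-1) + -4·(3·0 - 2·-1)
    = 2·-6 - -3·-6 + -4·2
    = -12 + -18 + -8 = -38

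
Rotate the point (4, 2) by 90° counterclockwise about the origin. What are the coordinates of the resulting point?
(-2, 4)

Rotation matrix R(θ) = [[cos θ, -sin θ], [sin θ, cos θ]]; for θ = 90°:
R = [[0, -1], [1, 0]]
Result: R × [4, 2]ᵀ = [0·4 + (-1)·2, 1·4 + (0)·2]ᵀ = (-2, 4)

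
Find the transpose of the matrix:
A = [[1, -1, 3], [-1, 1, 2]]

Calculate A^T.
[[1, -1], [-1, 1], [3, 2]]

The transpose sends entry (i,j) to (j,i); rows become columns.
Row 0 of A: [1, -1, 3] -> column 0 of A^T.
Row 1 of A: [-1, 1, 2] -> column 1 of A^T.
A^T = [[1, -1], [-1, 1], [3, 2]]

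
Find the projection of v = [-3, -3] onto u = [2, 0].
[-3, 0]

The projection of v onto u is proj_u(v) = ((v·u) / (u·u)) · u.
v·u = (-3)*(2) + (-3)*(0) = -6.
u·u = (2)*(2) + (0)*(0) = 4.
coefficient = -6 / 4 = -3/2.
proj_u(v) = -3/2 · [2, 0] = [-3, 0].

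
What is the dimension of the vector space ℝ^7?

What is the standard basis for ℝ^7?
Dimension = 7; standard basis = {e_1, e_2, e_3, …, e_7}

ℝ^7 is the space of 7-tuples of real numbers; its dimension is 7.
The standard basis consists of 7 vectors: e_1, e_2, e_3, …, e_7, where e_i is the vector with 1 in position i and 0 elsewhere.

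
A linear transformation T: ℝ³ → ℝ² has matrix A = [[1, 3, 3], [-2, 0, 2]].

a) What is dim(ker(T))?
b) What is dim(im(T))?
dim(ker) = 1, dim(im) = 2

The two rows are not scalar multiples of one another (no single k satisfies row 2 = k × row 1), so they are linearly independent.
Thus rank(A) = 2.
dim(im(T)) = rank(A) = 2.
By the rank-nullity theorem applied to T: ℝ³ → ℝ², rank(A) + nullity(A) = 3 (the domain dimension), so dim(ker(T)) = 3 - 2 = 1.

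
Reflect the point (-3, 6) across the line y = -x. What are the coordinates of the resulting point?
(-6, 3)

Reflection across line y = -x: (-3, 6) → (-6, 3)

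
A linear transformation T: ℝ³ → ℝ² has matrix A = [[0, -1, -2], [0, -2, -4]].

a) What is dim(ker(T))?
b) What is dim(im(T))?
dim(ker) = 2, dim(im) = 1

Observe that row 2 = 2 × row 1 (so the rows are linearly dependent).
Thus rank(A) = 1 (only one linearly independent row).
dim(im(T)) = rank(A) = 1.
By the rank-nullity theorem applied to T: ℝ³ → ℝ², rank(A) + nullity(A) = 3 (the domain dimension), so dim(ker(T)) = 3 - 1 = 2.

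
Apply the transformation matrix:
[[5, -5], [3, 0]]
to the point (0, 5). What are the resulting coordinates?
(-25, 0)

Matrix multiplication:
[[5, -5], [3, 0]] × [0, 5]ᵀ
= [5×0 + -5×5, 3×0 + 0×5]ᵀ
= [-25.0000, 0.0000]ᵀ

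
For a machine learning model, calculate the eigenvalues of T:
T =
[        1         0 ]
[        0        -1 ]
λ = -1, 1

Solve det(T - λI) = 0. For a 2×2 matrix the characteristic equation is λ² - (trace)λ + det = 0.
trace(T) = a + d = 1 - 1 = 0.
det(T) = a*d - b*c = (1)*(-1) - (0)*(0) = -1 - 0 = -1.
Characteristic equation: λ² - (0)λ + (-1) = 0.
Discriminant = (0)² - 4*(-1) = 0 + 4 = 4.
λ = (0 ± √4) / 2 = (0 ± 2) / 2 = -1, 1.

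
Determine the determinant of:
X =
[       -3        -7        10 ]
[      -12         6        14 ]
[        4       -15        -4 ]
det(X) = 946

Expand along row 0 (cofactor expansion): det(X) = a*(e*i - f*h) - b*(d*i - f*g) + c*(d*h - e*g), where the 3×3 is [[a, b, c], [d, e, f], [g, h, i]].
Minor M_00 = (6)*(-4) - (14)*(-15) = -24 + 210 = 186.
Minor M_01 = (-12)*(-4) - (14)*(4) = 48 - 56 = -8.
Minor M_02 = (-12)*(-15) - (6)*(4) = 180 - 24 = 156.
det(X) = (-3)*(186) - (-7)*(-8) + (10)*(156) = -558 - 56 + 1560 = 946.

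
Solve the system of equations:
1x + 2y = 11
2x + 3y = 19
x = 5, y = 3

Use elimination (row reduction):
Equation 1: 1x + 2y = 11.
Equation 2: 2x + 3y = 19.
Multiply Eq1 by 2 and Eq2 by 1: 2x + 4y = 22;  2x + 3y = 19.
Subtract: (-1)y = -3, so y = 3.
Back-substitute into Eq1: 1x + 2*(3) = 11, so x = 5.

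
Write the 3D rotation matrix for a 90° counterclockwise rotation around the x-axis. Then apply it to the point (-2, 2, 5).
R = [[1, 0, 0], [0, 0, -1], [0, 1, 0]]; R·(-2, 2, 5) = (-2, -5, 2)

Rotation matrix for 90° around x-axis:
cos(90°) = 0, sin(90°) = 1
R = [[1, 0, 0], [0, 0, -1], [0, 1, 0]]
Apply to (-2, 2, 5): R·[-2, 2, 5]ᵀ = (-2, -5, 2)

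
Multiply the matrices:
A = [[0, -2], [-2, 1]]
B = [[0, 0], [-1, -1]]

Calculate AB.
[[2, 2], [-1, -1]]

Each entry (i,j) of AB = sum over k of A[i][k]*B[k][j].
(AB)[0][0] = (0)*(0) + (-2)*(-1) = 2
(AB)[0][1] = (0)*(0) + (-2)*(-1) = 2
(AB)[1][0] = (-2)*(0) + (1)*(-1) = -1
(AB)[1][1] = (-2)*(0) + (1)*(-1) = -1
AB = [[2, 2], [-1, -1]]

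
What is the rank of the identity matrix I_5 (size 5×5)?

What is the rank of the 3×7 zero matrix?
rank(I_5) = 5, rank(0) = 0

The identity I_5 has 5 columns that are the standard basis vectors e_1, …, e_5. These are linearly independent, so all 5 columns are pivots and rank(I_5) = 5.
The 3×7 zero matrix has every entry zero, so every row is the zero row and there are no pivots; rank(0) = 0.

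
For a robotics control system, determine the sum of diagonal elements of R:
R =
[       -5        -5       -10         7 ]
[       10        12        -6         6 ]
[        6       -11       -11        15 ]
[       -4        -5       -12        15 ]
tr(R) = -5 + 12 - 11 + 15 = 11

The trace of a square matrix is the sum of its diagonal entries.
Diagonal entries of R: R[0][0] = -5, R[1][1] = 12, R[2][2] = -11, R[3][3] = 15.
tr(R) = -5 + 12 - 11 + 15 = 11.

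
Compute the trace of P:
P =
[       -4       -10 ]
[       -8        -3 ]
tr(P) = -4 - 3 = -7

The trace of a square matrix is the sum of its diagonal entries.
Diagonal entries of P: P[0][0] = -4, P[1][1] = -3.
tr(P) = -4 - 3 = -7.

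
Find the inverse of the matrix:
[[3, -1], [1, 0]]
[[0, 1], [-1, 3]]

For [[a,b],[c,d]], inverse = (1/det)·[[d,-b],[-c,a]]
det = 3·0 - -1·1 = 1
Inverse = (1/1)·[[0, 1], [-1, 3]]
        = [[0, 1], [-1, 3]]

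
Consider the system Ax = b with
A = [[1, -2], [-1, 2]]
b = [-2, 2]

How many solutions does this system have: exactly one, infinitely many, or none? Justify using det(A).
Infinitely many solutions

det(A) = (1)*(2) - (-2)*(-1) = 0, so A is singular (column 2 is -2 times column 1).
b = [-2, 2] = -2 * column 1 of A, so b lies in the column space of A.
A singular matrix whose right-hand side is in its column space gives a 1-parameter family of solutions — infinitely many.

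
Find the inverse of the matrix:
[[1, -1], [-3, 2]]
[[-2, -1], [-3, -1]]

For [[a,b],[c,d]], inverse = (1/det)·[[d,-b],[-c,a]]
det = 1·2 - -1·-3 = -1
Inverse = (1/-1)·[[2, 1], [3, 1]]
        = [[-2, -1], [-3, -1]]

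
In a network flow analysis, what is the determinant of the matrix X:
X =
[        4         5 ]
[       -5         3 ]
det(X) = 37

For a 2×2 matrix [[a, b], [c, d]], det = a*d - b*c.
det(X) = (4)*(3) - (5)*(-5) = 12 + 25 = 37.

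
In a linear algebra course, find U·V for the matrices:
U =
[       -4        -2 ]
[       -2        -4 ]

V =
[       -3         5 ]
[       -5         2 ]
UV =
[       22       -24 ]
[       26       -18 ]

Matrix multiplication: (UV)[i][j] = sum over k of U[i][k] * V[k][j].
  (UV)[0][0] = (-4)*(-3) + (-2)*(-5) = 22
  (UV)[0][1] = (-4)*(5) + (-2)*(2) = -24
  (UV)[1][0] = (-2)*(-3) + (-4)*(-5) = 26
  (UV)[1][1] = (-2)*(5) + (-4)*(2) = -18
UV =
[       22       -24 ]
[       26       -18 ]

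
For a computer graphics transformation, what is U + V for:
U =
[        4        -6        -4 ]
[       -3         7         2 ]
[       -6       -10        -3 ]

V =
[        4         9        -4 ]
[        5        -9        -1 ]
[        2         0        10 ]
U + V =
[        8         3        -8 ]
[        2        -2         1 ]
[       -4       -10         7 ]

Matrix addition is elementwise: (U+V)[i][j] = U[i][j] + V[i][j].
  (U+V)[0][0] = (4) + (4) = 8
  (U+V)[0][1] = (-6) + (9) = 3
  (U+V)[0][2] = (-4) + (-4) = -8
  (U+V)[1][0] = (-3) + (5) = 2
  (U+V)[1][1] = (7) + (-9) = -2
  (U+V)[1][2] = (2) + (-1) = 1
  (U+V)[2][0] = (-6) + (2) = -4
  (U+V)[2][1] = (-10) + (0) = -10
  (U+V)[2][2] = (-3) + (10) = 7
U + V =
[        8         3        -8 ]
[        2        -2         1 ]
[       -4       -10         7 ]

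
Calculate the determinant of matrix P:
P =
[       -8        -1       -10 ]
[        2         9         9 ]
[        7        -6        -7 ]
det(P) = 745

Expand along row 0 (cofactor expansion): det(P) = a*(e*i - f*h) - b*(d*i - f*g) + c*(d*h - e*g), where the 3×3 is [[a, b, c], [d, e, f], [g, h, i]].
Minor M_00 = (9)*(-7) - (9)*(-6) = -63 + 54 = -9.
Minor M_01 = (2)*(-7) - (9)*(7) = -14 - 63 = -77.
Minor M_02 = (2)*(-6) - (9)*(7) = -12 - 63 = -75.
det(P) = (-8)*(-9) - (-1)*(-77) + (-10)*(-75) = 72 - 77 + 750 = 745.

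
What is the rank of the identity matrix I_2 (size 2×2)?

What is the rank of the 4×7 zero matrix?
rank(I_2) = 2, rank(0) = 0

The identity I_2 has 2 columns that are the standard basis vectors e_1, …, e_2. These are linearly independent, so all 2 columns are pivots and rank(I_2) = 2.
The 4×7 zero matrix has every entry zero, so every row is the zero row and there are no pivots; rank(0) = 0.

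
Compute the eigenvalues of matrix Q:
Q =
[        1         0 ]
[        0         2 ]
λ = 1, 2

Solve det(Q - λI) = 0. For a 2×2 matrix the characteristic equation is λ² - (trace)λ + det = 0.
trace(Q) = a + d = 1 + 2 = 3.
det(Q) = a*d - b*c = (1)*(2) - (0)*(0) = 2 - 0 = 2.
Characteristic equation: λ² - (3)λ + (2) = 0.
Discriminant = (3)² - 4*(2) = 9 - 8 = 1.
λ = (3 ± √1) / 2 = (3 ± 1) / 2 = 1, 2.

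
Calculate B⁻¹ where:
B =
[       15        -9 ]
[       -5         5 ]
det(B) = 30
B⁻¹ =
[      1/6      3/10 ]
[      1/6       1/2 ]

For a 2×2 matrix B = [[a, b], [c, d]] with det(B) ≠ 0, B⁻¹ = (1/det(B)) * [[d, -b], [-c, a]].
det(B) = (15)*(5) - (-9)*(-5) = 75 - 45 = 30.
B⁻¹ = (1/30) * [[5, 9], [5, 15]].
Dividing each entry by 30 and reducing:
B⁻¹ =
[      1/6      3/10 ]
[      1/6       1/2 ]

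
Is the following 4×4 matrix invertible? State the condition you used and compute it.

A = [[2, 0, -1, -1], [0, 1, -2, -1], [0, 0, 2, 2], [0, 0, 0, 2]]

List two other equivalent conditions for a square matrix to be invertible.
Yes, invertible; det(A) = 8 ≠ 0. Equivalent conditions: rank(A) = 4; Ax = 0 has only the trivial solution; 0 is not an eigenvalue; the columns of A are linearly independent.

To check invertibility, compute det(A).
The given matrix is triangular, so det(A) equals the product of its diagonal entries = 8 ≠ 0.
Since det(A) ≠ 0, A is invertible.
Equivalent conditions for a square matrix A to be invertible:
- rank(A) = 4 (full rank).
- The homogeneous system Ax = 0 has only the trivial solution x = 0.
- 0 is not an eigenvalue of A.
- The columns (equivalently rows) of A are linearly independent.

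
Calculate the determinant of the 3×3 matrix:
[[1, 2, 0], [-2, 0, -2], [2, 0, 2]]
0

Expansion along first row:
det = 1·det([[0,-2],[0,2]]) - 2·det([[-2,-2],[2,2]]) + 0·det([[-2,0],[2,0]])
    = 1·(0·2 - -2·0) - 2·(-2·2 - -2·2) + 0·(-2·0 - 0·2)
    = 1·0 - 2·0 + 0·0
    = 0 + 0 + 0 = 0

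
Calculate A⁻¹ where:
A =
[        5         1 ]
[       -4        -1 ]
det(A) = -1
A⁻¹ =
[        1         1 ]
[       -4        -5 ]

For a 2×2 matrix A = [[a, b], [c, d]] with det(A) ≠ 0, A⁻¹ = (1/det(A)) * [[d, -b], [-c, a]].
det(A) = (5)*(-1) - (1)*(-4) = -5 + 4 = -1.
A⁻¹ = (1/-1) * [[-1, -1], [4, 5]].
Dividing each entry by -1 and reducing:
A⁻¹ =
[        1         1 ]
[       -4        -5 ]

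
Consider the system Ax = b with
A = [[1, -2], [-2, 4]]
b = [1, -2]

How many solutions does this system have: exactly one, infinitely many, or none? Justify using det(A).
Infinitely many solutions

det(A) = (1)*(4) - (-2)*(-2) = 0, so A is singular (column 2 is -2 times column 1).
b = [1, -2] = 1 * column 1 of A, so b lies in the column space of A.
A singular matrix whose right-hand side is in its column space gives a 1-parameter family of solutions — infinitely many.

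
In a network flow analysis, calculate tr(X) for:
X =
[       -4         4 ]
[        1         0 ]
tr(X) = -4 + 0 = -4

The trace of a square matrix is the sum of its diagonal entries.
Diagonal entries of X: X[0][0] = -4, X[1][1] = 0.
tr(X) = -4 + 0 = -4.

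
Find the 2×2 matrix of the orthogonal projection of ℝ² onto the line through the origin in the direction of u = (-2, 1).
[[4/5, -2/5], [-2/5, 1/5]]

The orthogonal projection onto the line spanned by a nonzero vector u = (a, b) has matrix P = (u uᵀ) / (uᵀ u) = (1/(a² + b²)) · [[a², ab], [ab, b²]].
Here u = (-2, 1), so a² + b² = 4 + 1 = 5.
P = (1/5) · [[4, -2], [-2, 1]] = [[4/5, -2/5], [-2/5, 1/5]].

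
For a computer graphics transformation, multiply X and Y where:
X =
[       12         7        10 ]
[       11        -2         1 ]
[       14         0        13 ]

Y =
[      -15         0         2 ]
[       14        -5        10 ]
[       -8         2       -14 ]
XY =
[     -162       -15       -46 ]
[     -201        12       -12 ]
[     -314        26      -154 ]

Matrix multiplication: (XY)[i][j] = sum over k of X[i][k] * Y[k][j].
  (XY)[0][0] = (12)*(-15) + (7)*(14) + (10)*(-8) = -162
  (XY)[0][1] = (12)*(0) + (7)*(-5) + (10)*(2) = -15
  (XY)[0][2] = (12)*(2) + (7)*(10) + (10)*(-14) = -46
  (XY)[1][0] = (11)*(-15) + (-2)*(14) + (1)*(-8) = -201
  (XY)[1][1] = (11)*(0) + (-2)*(-5) + (1)*(2) = 12
  (XY)[1][2] = (11)*(2) + (-2)*(10) + (1)*(-14) = -12
  (XY)[2][0] = (14)*(-15) + (0)*(14) + (13)*(-8) = -314
  (XY)[2][1] = (14)*(0) + (0)*(-5) + (13)*(2) = 26
  (XY)[2][2] = (14)*(2) + (0)*(10) + (13)*(-14) = -154
XY =
[     -162       -15       -46 ]
[     -201        12       -12 ]
[     -314        26      -154 ]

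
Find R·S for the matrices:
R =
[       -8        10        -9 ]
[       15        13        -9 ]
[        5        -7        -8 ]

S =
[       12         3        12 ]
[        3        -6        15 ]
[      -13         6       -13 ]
RS =
[       51      -138       171 ]
[      336       -87       492 ]
[      143         9        59 ]

Matrix multiplication: (RS)[i][j] = sum over k of R[i][k] * S[k][j].
  (RS)[0][0] = (-8)*(12) + (10)*(3) + (-9)*(-13) = 51
  (RS)[0][1] = (-8)*(3) + (10)*(-6) + (-9)*(6) = -138
  (RS)[0][2] = (-8)*(12) + (10)*(15) + (-9)*(-13) = 171
  (RS)[1][0] = (15)*(12) + (13)*(3) + (-9)*(-13) = 336
  (RS)[1][1] = (15)*(3) + (13)*(-6) + (-9)*(6) = -87
  (RS)[1][2] = (15)*(12) + (13)*(15) + (-9)*(-13) = 492
  (RS)[2][0] = (5)*(12) + (-7)*(3) + (-8)*(-13) = 143
  (RS)[2][1] = (5)*(3) + (-7)*(-6) + (-8)*(6) = 9
  (RS)[2][2] = (5)*(12) + (-7)*(15) + (-8)*(-13) = 59
RS =
[       51      -138       171 ]
[      336       -87       492 ]
[      143         9        59 ]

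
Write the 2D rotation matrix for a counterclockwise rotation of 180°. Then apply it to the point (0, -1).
R = [[-1, 0], [0, -1]]; R·(0, -1) = (0, 1)

Rotation matrix formula: R(θ) = [[cos θ, -sin θ], [sin θ, cos θ]]
For θ = 180°:
cos(180°) = -1
sin(180°) = 0
R = [[-1, 0], [0, -1]]
Apply to (0, -1): [-1·0 + (0)·-1, 0·0 + -1·-1] = (0, 1)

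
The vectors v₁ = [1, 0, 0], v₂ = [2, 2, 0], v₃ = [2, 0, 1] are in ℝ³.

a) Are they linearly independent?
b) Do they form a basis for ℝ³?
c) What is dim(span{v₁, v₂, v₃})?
Yes independent, yes basis, dim = 3

Stack v₁, v₂, v₃ as rows of a 3×3 matrix.
[[1, 0, 0]; [2, 2, 0]; [2, 0, 1]] is already lower triangular with nonzero diagonal entries (1, 2, 1), so its determinant is the product of the diagonal entries, det = (1)·(2)·(1) = 2 ≠ 0, and the rows are linearly independent.
Three linearly independent vectors in ℝ³ form a basis for ℝ³, so dim(span{v₁,v₂,v₃}) = 3.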